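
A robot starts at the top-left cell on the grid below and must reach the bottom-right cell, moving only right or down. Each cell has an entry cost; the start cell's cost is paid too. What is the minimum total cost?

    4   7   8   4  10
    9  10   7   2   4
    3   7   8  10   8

Best path: (0,0) → (0,1) → (0,2) → (0,3) → (1,3) → (1,4) → (2,4)
Cost: 4 + 7 + 8 + 4 + 2 + 4 + 8 = 37
(Top row then right column would cost 45.)

37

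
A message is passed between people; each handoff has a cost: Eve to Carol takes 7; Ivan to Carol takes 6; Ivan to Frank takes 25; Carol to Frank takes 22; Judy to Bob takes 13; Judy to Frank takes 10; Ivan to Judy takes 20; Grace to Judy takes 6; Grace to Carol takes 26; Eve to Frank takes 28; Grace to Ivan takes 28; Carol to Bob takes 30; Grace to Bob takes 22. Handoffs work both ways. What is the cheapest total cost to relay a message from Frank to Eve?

28

Checking several routes:
Frank -> Eve: 28
Frank -> Carol -> Eve: 22 + 7 = 29
Frank -> Ivan -> Carol -> Eve: 25 + 6 + 7 = 38
Best route has total 28.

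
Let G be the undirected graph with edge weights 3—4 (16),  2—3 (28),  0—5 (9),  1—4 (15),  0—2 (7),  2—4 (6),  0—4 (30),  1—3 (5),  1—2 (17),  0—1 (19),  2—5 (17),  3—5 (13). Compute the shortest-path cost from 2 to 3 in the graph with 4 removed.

Comparing a few candidate routes:
2 -> 1 -> 3: 17 + 5 = 22
2 -> 0 -> 5 -> 3: 7 + 9 + 13 = 29
2 -> 3: 28
Shortest: 22.

22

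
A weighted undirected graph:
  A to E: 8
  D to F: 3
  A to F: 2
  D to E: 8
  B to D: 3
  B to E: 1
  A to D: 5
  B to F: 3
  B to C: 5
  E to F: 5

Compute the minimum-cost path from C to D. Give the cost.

Checking several routes:
C-B-E-D: 5 + 1 + 8 = 14
C-B-D: 5 + 3 = 8
C-B-F-D: 5 + 3 + 3 = 11
Best route has total 8.

8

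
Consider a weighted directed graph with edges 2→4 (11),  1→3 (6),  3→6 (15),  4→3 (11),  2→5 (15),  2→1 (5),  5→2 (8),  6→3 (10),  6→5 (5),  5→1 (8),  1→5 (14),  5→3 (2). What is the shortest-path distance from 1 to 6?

Routes from 1 to 6:
1→3→6: 6 + 15 = 21
1→5→3→6: 14 + 2 + 15 = 31
1→5→2→4→3→6: 14 + 8 + 11 + 11 + 15 = 59
The minimum is 21.

21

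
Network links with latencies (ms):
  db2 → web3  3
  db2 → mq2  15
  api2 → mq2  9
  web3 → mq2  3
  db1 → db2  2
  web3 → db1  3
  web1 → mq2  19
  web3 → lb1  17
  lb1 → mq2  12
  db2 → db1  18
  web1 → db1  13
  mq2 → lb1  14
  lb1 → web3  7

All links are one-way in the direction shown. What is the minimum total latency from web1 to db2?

15

Routes from web1 to db2:
web1 -> mq2 -> lb1 -> web3 -> db1 -> db2: 19 + 14 + 7 + 3 + 2 = 45
web1 -> db1 -> db2: 13 + 2 = 15
Shortest: 15 ms.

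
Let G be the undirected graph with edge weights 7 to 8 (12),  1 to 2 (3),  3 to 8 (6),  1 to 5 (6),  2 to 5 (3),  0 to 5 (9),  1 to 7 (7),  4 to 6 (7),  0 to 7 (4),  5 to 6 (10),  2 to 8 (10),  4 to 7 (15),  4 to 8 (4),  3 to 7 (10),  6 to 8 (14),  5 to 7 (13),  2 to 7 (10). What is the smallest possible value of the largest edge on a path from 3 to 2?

10

Checking several routes:
3→8→4→6→5→0→7→1→2: max(6, 4, 7, 10, 9, 4, 7, 3) = 10
3→8→4→6→5→0→7→2: max(6, 4, 7, 10, 9, 4, 10) = 10
3→8→4→6→5→2: max(6, 4, 7, 10, 3) = 10
Smallest bottleneck: 10.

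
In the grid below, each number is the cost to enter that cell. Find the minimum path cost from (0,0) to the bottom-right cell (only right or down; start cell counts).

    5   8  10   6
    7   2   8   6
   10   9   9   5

33

Best path: r0c0 -> r1c0 -> r1c1 -> r1c2 -> r1c3 -> r2c3
Cost: 5 + 7 + 2 + 8 + 6 + 5 = 33
For comparison, the top-then-right route costs 40.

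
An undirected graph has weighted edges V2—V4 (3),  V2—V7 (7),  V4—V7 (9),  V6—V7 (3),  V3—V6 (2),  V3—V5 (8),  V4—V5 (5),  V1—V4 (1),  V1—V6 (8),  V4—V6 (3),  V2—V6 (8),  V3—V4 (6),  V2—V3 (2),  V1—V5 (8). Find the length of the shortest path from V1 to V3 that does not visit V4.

10

Paths from V1 to V3 avoiding V4:
V1→V6→V3: 8 + 2 = 10
V1→V6→V7→V2→V3: 8 + 3 + 7 + 2 = 20
V1→V6→V2→V3: 8 + 8 + 2 = 18
V1→V5→V3: 8 + 8 = 16
Best route has total 10.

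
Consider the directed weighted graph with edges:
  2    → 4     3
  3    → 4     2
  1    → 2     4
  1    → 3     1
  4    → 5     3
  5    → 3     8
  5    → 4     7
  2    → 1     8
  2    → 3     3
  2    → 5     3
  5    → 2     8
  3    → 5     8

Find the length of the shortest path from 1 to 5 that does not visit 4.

Routes from 1 to 5 avoiding 4:
1-2-3-5: 4 + 3 + 8 = 15
1-3-5: 1 + 8 = 9
1-2-5: 4 + 3 = 7
Best route has total 7.

7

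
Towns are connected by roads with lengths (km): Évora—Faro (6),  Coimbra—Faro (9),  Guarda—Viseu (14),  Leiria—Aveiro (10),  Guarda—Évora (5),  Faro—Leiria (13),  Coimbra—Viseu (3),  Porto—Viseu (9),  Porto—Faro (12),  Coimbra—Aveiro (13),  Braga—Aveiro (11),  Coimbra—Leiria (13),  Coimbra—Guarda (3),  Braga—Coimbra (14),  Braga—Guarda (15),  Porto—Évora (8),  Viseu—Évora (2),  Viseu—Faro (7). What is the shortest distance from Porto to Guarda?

13

Comparing a few candidate routes:
Porto→Évora→Viseu→Coimbra→Guarda: 8 + 2 + 3 + 3 = 16
Porto→Évora→Guarda: 8 + 5 = 13
Porto→Viseu→Coimbra→Guarda: 9 + 3 + 3 = 15
Shortest: 13 km.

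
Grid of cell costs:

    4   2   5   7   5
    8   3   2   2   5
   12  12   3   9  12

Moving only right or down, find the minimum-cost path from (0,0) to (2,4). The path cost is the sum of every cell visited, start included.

Best path: [0,0] -> [0,1] -> [1,1] -> [1,2] -> [1,3] -> [1,4] -> [2,4]
Cost: 4 + 2 + 3 + 2 + 2 + 5 + 12 = 30

30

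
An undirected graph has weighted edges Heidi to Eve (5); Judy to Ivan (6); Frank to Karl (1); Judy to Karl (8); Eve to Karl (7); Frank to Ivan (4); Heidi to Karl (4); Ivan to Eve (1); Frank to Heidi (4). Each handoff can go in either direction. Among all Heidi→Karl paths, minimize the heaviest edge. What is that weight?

4

Checking several routes:
Heidi -> Eve -> Ivan -> Frank -> Karl: max(5, 1, 4, 1) = 5
Heidi -> Karl: max(4) = 4
Heidi -> Frank -> Karl: max(4, 1) = 4
Smallest bottleneck: 4.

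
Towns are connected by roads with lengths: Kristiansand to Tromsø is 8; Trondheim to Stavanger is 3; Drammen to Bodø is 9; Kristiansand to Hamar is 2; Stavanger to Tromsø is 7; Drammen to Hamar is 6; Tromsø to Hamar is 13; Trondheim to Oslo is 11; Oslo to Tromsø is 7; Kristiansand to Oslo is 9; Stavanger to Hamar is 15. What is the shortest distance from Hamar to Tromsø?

10

Some routes from Hamar to Tromsø:
Hamar - Kristiansand - Tromsø: 2 + 8 = 10
Hamar - Stavanger - Tromsø: 15 + 7 = 22
Hamar - Kristiansand - Oslo - Trondheim - Stavanger - Tromsø: 2 + 9 + 11 + 3 + 7 = 32
Hamar - Kristiansand - Oslo - Tromsø: 2 + 9 + 7 = 18
Hamar - Tromsø: 13
Hamar - Stavanger - Trondheim - Oslo - Tromsø: 15 + 3 + 11 + 7 = 36
Best route has total 10.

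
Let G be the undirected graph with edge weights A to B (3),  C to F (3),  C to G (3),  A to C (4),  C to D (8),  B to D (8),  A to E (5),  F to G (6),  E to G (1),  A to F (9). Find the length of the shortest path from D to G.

11

Some routes from D to G:
D-C-F-G: 8 + 3 + 6 = 17
D-B-A-E-G: 8 + 3 + 5 + 1 = 17
D-C-G: 8 + 3 = 11
Shortest: 11.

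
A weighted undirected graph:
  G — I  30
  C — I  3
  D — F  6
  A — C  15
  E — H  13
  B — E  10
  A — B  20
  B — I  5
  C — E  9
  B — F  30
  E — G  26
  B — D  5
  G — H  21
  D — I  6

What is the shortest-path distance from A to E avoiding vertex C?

Checking several routes:
A -> B -> I -> G -> E: 20 + 5 + 30 + 26 = 81
A -> B -> E: 20 + 10 = 30
A -> B -> D -> I -> G -> E: 20 + 5 + 6 + 30 + 26 = 87
Best route has total 30.

30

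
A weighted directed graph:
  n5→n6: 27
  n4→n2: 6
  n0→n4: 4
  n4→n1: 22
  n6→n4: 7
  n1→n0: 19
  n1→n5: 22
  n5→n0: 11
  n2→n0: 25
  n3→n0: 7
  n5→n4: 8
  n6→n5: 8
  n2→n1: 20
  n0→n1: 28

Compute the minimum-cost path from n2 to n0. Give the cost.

Routes from n2 to n0:
n2→n1→n5→n0: 20 + 22 + 11 = 53
n2→n1→n0: 20 + 19 = 39
n2→n0: 25
Best route has total 25.

25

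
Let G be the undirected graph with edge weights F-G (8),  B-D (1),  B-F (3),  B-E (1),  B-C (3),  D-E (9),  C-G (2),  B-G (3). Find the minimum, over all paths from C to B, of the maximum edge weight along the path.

Candidate routes:
C -> G -> F -> B: max(2, 8, 3) = 8
C -> G -> B: max(2, 3) = 3
C -> B: max(3) = 3
The minimum achievable maximum is 3.

3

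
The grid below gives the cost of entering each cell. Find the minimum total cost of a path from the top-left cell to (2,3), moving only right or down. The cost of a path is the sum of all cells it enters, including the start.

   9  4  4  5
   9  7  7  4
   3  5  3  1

One optimal route is [0,0] -> [0,1] -> [0,2] -> [0,3] -> [1,3] -> [2,3].
Its cost is 9 + 4 + 4 + 5 + 4 + 1 = 27.

27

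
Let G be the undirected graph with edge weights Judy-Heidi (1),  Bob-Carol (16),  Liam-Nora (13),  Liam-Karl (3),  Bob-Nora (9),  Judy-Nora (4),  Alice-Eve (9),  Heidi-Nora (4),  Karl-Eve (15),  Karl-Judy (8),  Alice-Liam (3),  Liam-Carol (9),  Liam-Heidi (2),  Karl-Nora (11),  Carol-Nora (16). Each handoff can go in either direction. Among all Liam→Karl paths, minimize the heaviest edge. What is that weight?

3

A few of the Liam→Karl routes:
Liam→Heidi→Judy→Karl: max(2, 1, 8) = 8
Liam→Heidi→Nora→Judy→Karl: max(2, 4, 4, 8) = 8
Liam→Karl: max(3) = 3
The minimum achievable maximum is 3.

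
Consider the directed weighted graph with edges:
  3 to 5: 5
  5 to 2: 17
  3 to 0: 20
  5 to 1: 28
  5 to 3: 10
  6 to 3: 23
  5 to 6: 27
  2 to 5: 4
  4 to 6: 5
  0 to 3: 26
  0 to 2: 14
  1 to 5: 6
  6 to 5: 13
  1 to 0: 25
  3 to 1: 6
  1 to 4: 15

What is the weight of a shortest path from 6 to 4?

44

Paths from 6 to 4:
6 -> 3 -> 1 -> 4: 23 + 6 + 15 = 44
6 -> 3 -> 5 -> 1 -> 4: 23 + 5 + 28 + 15 = 71
6 -> 5 -> 1 -> 4: 13 + 28 + 15 = 56
6 -> 5 -> 3 -> 1 -> 4: 13 + 10 + 6 + 15 = 44
6 -> 3 -> 0 -> 2 -> 5 -> 1 -> 4: 23 + 20 + 14 + 4 + 28 + 15 = 104
Shortest: 44.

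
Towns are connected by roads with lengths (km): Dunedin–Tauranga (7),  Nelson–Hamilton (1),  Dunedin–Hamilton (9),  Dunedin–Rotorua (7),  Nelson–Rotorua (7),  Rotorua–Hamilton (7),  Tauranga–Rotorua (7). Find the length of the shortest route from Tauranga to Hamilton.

14

Comparing a few candidate routes:
Tauranga → Dunedin → Hamilton: 7 + 9 = 16
Tauranga → Rotorua → Nelson → Hamilton: 7 + 7 + 1 = 15
Tauranga → Rotorua → Hamilton: 7 + 7 = 14
The minimum is 14 km.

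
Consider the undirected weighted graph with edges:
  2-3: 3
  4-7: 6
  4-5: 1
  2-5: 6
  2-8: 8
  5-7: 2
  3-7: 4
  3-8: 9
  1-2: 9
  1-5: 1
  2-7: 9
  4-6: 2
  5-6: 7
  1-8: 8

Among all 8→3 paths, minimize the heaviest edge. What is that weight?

8

Comparing a few candidate routes:
8 - 1 - 5 - 2 - 3: max(8, 1, 6, 3) = 8
8 - 1 - 5 - 6 - 4 - 7 - 3: max(8, 1, 7, 2, 6, 4) = 8
8 - 1 - 5 - 4 - 7 - 3: max(8, 1, 1, 6, 4) = 8
8 - 1 - 5 - 7 - 3: max(8, 1, 2, 4) = 8
The minimum achievable maximum is 8.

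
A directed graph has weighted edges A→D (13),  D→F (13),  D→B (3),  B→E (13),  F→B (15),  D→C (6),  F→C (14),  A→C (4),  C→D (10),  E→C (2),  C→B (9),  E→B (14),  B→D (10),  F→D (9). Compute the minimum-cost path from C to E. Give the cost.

Candidate routes:
C → D → B → E: 10 + 3 + 13 = 26
C → D → F → B → E: 10 + 13 + 15 + 13 = 51
C → B → E: 9 + 13 = 22
The minimum is 22.

22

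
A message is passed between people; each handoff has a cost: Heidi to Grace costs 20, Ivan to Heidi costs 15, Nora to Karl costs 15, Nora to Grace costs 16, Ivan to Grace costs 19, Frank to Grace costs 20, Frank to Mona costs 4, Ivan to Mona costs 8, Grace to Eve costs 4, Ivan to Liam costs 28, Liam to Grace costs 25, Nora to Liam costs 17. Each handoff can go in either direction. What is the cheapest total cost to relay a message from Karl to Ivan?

Checking several routes:
Karl - Nora - Grace - Ivan: 15 + 16 + 19 = 50
Karl - Nora - Liam - Grace - Ivan: 15 + 17 + 25 + 19 = 76
Karl - Nora - Liam - Ivan: 15 + 17 + 28 = 60
Karl - Nora - Grace - Heidi - Ivan: 15 + 16 + 20 + 15 = 66
Karl - Nora - Grace - Frank - Mona - Ivan: 15 + 16 + 20 + 4 + 8 = 63
Shortest: 50.

50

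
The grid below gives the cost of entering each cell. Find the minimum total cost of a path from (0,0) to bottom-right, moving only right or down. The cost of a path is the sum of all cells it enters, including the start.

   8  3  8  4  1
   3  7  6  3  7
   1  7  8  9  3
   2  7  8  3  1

Best path: [0,0] -> [1,0] -> [2,0] -> [3,0] -> [3,1] -> [3,2] -> [3,3] -> [3,4]
Cost: 8 + 3 + 1 + 2 + 7 + 8 + 3 + 1 = 33
For comparison, the top-then-right route costs 35.

33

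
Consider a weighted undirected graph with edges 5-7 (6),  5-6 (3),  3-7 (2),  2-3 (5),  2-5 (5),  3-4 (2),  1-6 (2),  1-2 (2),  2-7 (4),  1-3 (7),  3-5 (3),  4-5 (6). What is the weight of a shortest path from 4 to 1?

9

Checking several routes:
4→3→2→1: 2 + 5 + 2 = 9
4→3→7→2→1: 2 + 2 + 4 + 2 = 10
4→3→5→6→1: 2 + 3 + 3 + 2 = 10
4→3→1: 2 + 7 = 9
Best route has total 9.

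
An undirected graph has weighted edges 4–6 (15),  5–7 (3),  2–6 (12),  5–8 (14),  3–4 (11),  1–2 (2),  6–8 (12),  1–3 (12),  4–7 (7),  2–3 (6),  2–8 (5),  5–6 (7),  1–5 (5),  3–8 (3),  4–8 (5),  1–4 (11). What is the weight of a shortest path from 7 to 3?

A few of the 7→3 routes:
7 -> 5 -> 1 -> 2 -> 8 -> 3: 3 + 5 + 2 + 5 + 3 = 18
7 -> 5 -> 1 -> 2 -> 3: 3 + 5 + 2 + 6 = 16
7 -> 4 -> 8 -> 3: 7 + 5 + 3 = 15
Shortest: 15.

15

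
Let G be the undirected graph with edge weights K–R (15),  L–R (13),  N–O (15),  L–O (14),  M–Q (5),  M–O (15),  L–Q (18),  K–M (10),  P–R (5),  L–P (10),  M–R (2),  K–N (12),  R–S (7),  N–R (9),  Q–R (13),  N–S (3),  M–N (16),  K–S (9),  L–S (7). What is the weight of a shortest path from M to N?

Some routes from M to N:
M→N: 16
M→R→S→N: 2 + 7 + 3 = 12
M→R→N: 2 + 9 = 11
M→K→N: 10 + 12 = 22
Best route has total 11.

11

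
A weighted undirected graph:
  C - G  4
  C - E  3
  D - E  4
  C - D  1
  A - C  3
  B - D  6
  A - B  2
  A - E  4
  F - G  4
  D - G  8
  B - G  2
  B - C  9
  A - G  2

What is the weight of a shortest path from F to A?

6

A few of the F→A routes:
F-G-B-D-C-A: 4 + 2 + 6 + 1 + 3 = 16
F-G-B-A: 4 + 2 + 2 = 8
F-G-D-C-A: 4 + 8 + 1 + 3 = 16
F-G-C-E-A: 4 + 4 + 3 + 4 = 15
F-G-A: 4 + 2 = 6
F-G-C-A: 4 + 4 + 3 = 11
Best route has total 6.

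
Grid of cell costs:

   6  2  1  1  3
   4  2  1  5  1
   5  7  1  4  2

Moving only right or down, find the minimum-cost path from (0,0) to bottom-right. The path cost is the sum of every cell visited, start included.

Cheapest: (0,0) -> (0,1) -> (0,2) -> (0,3) -> (0,4) -> (1,4) -> (2,4)
  6 + 2 + 1 + 1 + 3 + 1 + 2 = 16

16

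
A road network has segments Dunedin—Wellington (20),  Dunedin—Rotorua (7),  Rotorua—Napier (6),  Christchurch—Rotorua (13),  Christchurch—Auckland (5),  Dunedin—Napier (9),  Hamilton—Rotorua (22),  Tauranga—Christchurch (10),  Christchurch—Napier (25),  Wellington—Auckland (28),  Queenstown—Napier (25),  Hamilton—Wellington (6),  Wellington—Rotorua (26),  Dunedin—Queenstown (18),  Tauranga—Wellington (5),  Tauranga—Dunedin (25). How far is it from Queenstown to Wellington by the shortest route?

38

Checking several routes:
Queenstown → Dunedin → Tauranga → Wellington: 18 + 25 + 5 = 48
Queenstown → Dunedin → Wellington: 18 + 20 = 38
Queenstown → Dunedin → Rotorua → Wellington: 18 + 7 + 26 = 51
Shortest: 38 km.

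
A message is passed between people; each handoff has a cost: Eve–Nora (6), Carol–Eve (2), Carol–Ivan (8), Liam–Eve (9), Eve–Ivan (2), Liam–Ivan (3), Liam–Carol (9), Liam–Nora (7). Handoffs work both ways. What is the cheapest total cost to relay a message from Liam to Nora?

A few of the Liam→Nora routes:
Liam-Eve-Nora: 9 + 6 = 15
Liam-Nora: 7
Liam-Ivan-Eve-Nora: 3 + 2 + 6 = 11
The minimum is 7.

7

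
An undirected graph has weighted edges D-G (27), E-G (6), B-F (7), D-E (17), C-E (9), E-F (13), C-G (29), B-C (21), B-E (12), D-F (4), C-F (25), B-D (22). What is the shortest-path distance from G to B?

Checking several routes:
G -> E -> F -> D -> B: 6 + 13 + 4 + 22 = 45
G -> D -> F -> B: 27 + 4 + 7 = 38
G -> E -> C -> B: 6 + 9 + 21 = 36
G -> E -> D -> F -> B: 6 + 17 + 4 + 7 = 34
G -> E -> B: 6 + 12 = 18
G -> E -> F -> B: 6 + 13 + 7 = 26
Shortest: 18.

18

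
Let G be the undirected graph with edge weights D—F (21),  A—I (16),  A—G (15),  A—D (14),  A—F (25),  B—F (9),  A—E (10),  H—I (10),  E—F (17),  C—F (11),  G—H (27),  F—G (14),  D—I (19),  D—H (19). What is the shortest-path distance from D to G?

Some routes from D to G:
D → F → G: 21 + 14 = 35
D → A → G: 14 + 15 = 29
D → H → G: 19 + 27 = 46
Best route has total 29.

29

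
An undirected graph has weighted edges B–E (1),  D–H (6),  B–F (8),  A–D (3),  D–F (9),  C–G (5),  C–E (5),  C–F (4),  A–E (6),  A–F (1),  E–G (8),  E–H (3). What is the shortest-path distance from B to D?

10

A few of the B→D routes:
B-F-D: 8 + 9 = 17
B-E-A-D: 1 + 6 + 3 = 10
B-E-H-D: 1 + 3 + 6 = 10
B-E-C-F-A-D: 1 + 5 + 4 + 1 + 3 = 14
B-F-A-D: 8 + 1 + 3 = 12
The minimum is 10.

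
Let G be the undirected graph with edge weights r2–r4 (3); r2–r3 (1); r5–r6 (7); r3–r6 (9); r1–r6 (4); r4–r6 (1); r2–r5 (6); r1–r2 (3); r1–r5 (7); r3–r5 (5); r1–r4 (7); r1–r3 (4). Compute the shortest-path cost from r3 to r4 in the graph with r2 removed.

Some routes from r3 to r4 avoiding r2:
r3→r1→r6→r4: 4 + 4 + 1 = 9
r3→r6→r4: 9 + 1 = 10
r3→r5→r1→r6→r4: 5 + 7 + 4 + 1 = 17
r3→r5→r6→r4: 5 + 7 + 1 = 13
r3→r1→r4: 4 + 7 = 11
Shortest: 9.

9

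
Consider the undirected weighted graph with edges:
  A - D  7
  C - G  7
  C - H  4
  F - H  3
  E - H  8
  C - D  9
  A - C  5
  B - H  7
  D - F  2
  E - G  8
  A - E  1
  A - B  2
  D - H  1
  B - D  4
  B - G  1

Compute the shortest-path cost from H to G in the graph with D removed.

8

A few of the H→G routes:
H -> C -> G: 4 + 7 = 11
H -> E -> A -> B -> G: 8 + 1 + 2 + 1 = 12
H -> B -> G: 7 + 1 = 8
H -> E -> G: 8 + 8 = 16
H -> C -> A -> B -> G: 4 + 5 + 2 + 1 = 12
Shortest: 8.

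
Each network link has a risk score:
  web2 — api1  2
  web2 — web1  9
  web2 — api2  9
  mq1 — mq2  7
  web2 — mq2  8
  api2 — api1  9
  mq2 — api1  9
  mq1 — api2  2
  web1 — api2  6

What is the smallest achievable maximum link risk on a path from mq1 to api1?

Checking several routes:
mq1→mq2→api1: max(7, 9) = 9
mq1→mq2→web2→api1: max(7, 8, 2) = 8
mq1→mq2→web2→api2→api1: max(7, 8, 9, 9) = 9
mq1→api2→api1: max(2, 9) = 9
mq1→mq2→web2→web1→api2→api1: max(7, 8, 9, 6, 9) = 9
mq1→api2→web2→mq2→api1: max(2, 9, 8, 9) = 9
Best route has worst link 8.

8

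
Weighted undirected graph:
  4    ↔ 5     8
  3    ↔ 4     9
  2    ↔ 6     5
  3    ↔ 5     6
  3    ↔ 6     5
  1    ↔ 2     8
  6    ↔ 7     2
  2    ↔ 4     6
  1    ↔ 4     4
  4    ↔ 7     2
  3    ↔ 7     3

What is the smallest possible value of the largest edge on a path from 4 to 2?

5

Checking several routes:
4 - 5 - 3 - 7 - 6 - 2: max(8, 6, 3, 2, 5) = 8
4 - 7 - 3 - 6 - 2: max(2, 3, 5, 5) = 5
4 - 1 - 2: max(4, 8) = 8
4 - 5 - 3 - 6 - 2: max(8, 6, 5, 5) = 8
4 - 2: max(6) = 6
4 - 7 - 6 - 2: max(2, 2, 5) = 5
Best route has worst link 5.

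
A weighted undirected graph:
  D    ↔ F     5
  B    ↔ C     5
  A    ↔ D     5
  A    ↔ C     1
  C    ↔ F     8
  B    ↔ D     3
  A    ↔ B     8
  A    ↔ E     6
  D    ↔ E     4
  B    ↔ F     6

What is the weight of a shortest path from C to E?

7

Some routes from C to E:
C -> B -> D -> E: 5 + 3 + 4 = 12
C -> A -> D -> E: 1 + 5 + 4 = 10
C -> A -> E: 1 + 6 = 7
C -> A -> B -> D -> E: 1 + 8 + 3 + 4 = 16
The minimum is 7.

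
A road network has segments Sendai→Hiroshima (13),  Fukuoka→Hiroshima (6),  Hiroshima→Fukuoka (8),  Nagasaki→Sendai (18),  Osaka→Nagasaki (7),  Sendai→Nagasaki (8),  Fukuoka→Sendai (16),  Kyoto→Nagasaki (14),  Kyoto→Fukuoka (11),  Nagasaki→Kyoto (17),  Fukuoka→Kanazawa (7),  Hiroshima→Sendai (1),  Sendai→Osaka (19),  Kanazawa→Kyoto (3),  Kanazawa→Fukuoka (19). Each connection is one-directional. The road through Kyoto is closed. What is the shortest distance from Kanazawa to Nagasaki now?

Routes from Kanazawa to Nagasaki avoiding Kyoto:
Kanazawa → Fukuoka → Hiroshima → Sendai → Nagasaki: 19 + 6 + 1 + 8 = 34
Kanazawa → Fukuoka → Sendai → Nagasaki: 19 + 16 + 8 = 43
Kanazawa → Fukuoka → Sendai → Osaka → Nagasaki: 19 + 16 + 19 + 7 = 61
Kanazawa → Fukuoka → Hiroshima → Sendai → Osaka → Nagasaki: 19 + 6 + 1 + 19 + 7 = 52
Shortest: 34 mi.

34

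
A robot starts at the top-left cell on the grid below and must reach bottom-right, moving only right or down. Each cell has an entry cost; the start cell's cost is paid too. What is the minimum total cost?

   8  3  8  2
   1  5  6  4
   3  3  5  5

25

Cheapest: (0,0)→(1,0)→(2,0)→(2,1)→(2,2)→(2,3)
  8 + 1 + 3 + 3 + 5 + 5 = 25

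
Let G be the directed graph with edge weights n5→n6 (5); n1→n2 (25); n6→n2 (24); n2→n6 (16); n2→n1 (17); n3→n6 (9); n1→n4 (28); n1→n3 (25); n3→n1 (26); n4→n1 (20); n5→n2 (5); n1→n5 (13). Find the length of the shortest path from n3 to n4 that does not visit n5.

54

Routes from n3 to n4 avoiding n5:
n3→n1→n4: 26 + 28 = 54
n3→n6→n2→n1→n4: 9 + 24 + 17 + 28 = 78
The minimum is 54.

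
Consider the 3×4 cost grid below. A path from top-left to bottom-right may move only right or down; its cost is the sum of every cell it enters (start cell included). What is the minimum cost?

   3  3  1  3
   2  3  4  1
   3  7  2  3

14

Path (0,0)→(0,1)→(0,2)→(0,3)→(1,3)→(2,3): 3 + 3 + 1 + 3 + 1 + 3 = 14.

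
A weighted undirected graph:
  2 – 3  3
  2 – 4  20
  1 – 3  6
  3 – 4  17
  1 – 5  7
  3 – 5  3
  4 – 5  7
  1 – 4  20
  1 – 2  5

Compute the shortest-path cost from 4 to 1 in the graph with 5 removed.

Candidate routes:
4-3-1: 17 + 6 = 23
4-3-2-1: 17 + 3 + 5 = 25
4-2-1: 20 + 5 = 25
4-1: 20
4-2-3-1: 20 + 3 + 6 = 29
The minimum is 20.

20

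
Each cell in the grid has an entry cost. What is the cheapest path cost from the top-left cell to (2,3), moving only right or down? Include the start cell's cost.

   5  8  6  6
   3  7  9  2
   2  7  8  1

Take [0,0]→[1,0]→[2,0]→[2,1]→[2,2]→[2,3] for a total of 5 + 3 + 2 + 7 + 8 + 1 = 26.
(Top row then right column would cost 28.)

26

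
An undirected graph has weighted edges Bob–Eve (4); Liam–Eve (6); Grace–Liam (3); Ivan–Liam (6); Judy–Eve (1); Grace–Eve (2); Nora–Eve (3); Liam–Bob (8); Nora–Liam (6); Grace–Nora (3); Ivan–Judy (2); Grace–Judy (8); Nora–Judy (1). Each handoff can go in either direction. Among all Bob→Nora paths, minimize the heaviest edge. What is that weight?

4

Checking several routes:
Bob→Eve→Grace→Nora: max(4, 2, 3) = 4
Bob→Eve→Judy→Nora: max(4, 1, 1) = 4
Bob→Eve→Nora: max(4, 3) = 4
Best route has worst link 4.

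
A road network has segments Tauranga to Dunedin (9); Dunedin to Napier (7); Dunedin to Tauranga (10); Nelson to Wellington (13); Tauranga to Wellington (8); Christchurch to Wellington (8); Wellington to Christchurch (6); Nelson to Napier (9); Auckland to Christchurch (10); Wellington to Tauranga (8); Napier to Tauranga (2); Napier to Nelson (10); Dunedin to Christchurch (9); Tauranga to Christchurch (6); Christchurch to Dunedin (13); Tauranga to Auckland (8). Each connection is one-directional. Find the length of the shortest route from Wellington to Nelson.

Candidate routes:
Wellington-Tauranga-Auckland-Christchurch-Dunedin-Napier-Nelson: 8 + 8 + 10 + 13 + 7 + 10 = 56
Wellington-Tauranga-Dunedin-Napier-Nelson: 8 + 9 + 7 + 10 = 34
Wellington-Tauranga-Christchurch-Dunedin-Napier-Nelson: 8 + 6 + 13 + 7 + 10 = 44
Wellington-Christchurch-Dunedin-Napier-Nelson: 6 + 13 + 7 + 10 = 36
The minimum is 34 km.

34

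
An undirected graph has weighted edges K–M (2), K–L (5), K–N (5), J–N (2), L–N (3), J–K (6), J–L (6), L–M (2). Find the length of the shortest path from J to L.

5

A few of the J→L routes:
J → N → L: 2 + 3 = 5
J → K → L: 6 + 5 = 11
J → L: 6
J → N → K → M → L: 2 + 5 + 2 + 2 = 11
J → K → M → L: 6 + 2 + 2 = 10
Best route has total 5.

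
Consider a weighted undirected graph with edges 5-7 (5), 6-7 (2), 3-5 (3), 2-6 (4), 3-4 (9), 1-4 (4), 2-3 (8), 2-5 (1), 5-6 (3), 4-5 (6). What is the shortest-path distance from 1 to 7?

15

Some routes from 1 to 7:
1→4→5→6→7: 4 + 6 + 3 + 2 = 15
1→4→3→5→6→7: 4 + 9 + 3 + 3 + 2 = 21
1→4→3→5→7: 4 + 9 + 3 + 5 = 21
1→4→5→2→6→7: 4 + 6 + 1 + 4 + 2 = 17
1→4→5→7: 4 + 6 + 5 = 15
1→4→3→5→2→6→7: 4 + 9 + 3 + 1 + 4 + 2 = 23
Shortest: 15.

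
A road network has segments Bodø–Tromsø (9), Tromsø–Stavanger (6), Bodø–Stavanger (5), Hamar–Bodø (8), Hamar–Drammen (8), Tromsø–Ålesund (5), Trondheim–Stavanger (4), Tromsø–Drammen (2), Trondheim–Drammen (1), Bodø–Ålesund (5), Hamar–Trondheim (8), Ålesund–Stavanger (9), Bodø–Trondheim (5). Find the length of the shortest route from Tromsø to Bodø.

A few of the Tromsø→Bodø routes:
Tromsø-Stavanger-Bodø: 6 + 5 = 11
Tromsø-Drammen-Trondheim-Stavanger-Bodø: 2 + 1 + 4 + 5 = 12
Tromsø-Ålesund-Bodø: 5 + 5 = 10
Tromsø-Bodø: 9
Tromsø-Drammen-Trondheim-Bodø: 2 + 1 + 5 = 8
Best route has total 8 mi.

8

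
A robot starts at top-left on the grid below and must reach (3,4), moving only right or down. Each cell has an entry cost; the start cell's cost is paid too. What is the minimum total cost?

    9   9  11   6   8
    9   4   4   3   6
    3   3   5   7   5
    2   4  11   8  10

50

Cheapest: r0c0 -> r0c1 -> r1c1 -> r1c2 -> r1c3 -> r1c4 -> r2c4 -> r3c4
  9 + 9 + 4 + 4 + 3 + 6 + 5 + 10 = 50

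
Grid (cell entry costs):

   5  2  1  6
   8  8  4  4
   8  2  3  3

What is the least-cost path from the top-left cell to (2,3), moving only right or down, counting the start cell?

18

One optimal route is r0c0 r0c1 r0c2 r1c2 r2c2 r2c3.
Its cost is 5 + 2 + 1 + 4 + 3 + 3 = 18.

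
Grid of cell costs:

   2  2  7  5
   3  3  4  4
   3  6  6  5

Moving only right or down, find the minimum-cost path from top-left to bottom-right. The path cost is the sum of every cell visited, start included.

Path (0,0)→(0,1)→(1,1)→(1,2)→(1,3)→(2,3): 2 + 2 + 3 + 4 + 4 + 5 = 20.
(Top row then right column would cost 25.)

20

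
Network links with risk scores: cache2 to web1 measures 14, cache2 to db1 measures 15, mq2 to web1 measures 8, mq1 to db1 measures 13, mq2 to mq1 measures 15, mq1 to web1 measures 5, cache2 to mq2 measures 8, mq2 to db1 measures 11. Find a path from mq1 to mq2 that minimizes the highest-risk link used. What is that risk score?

Comparing a few candidate routes:
mq1-web1-mq2: max(5, 8) = 8
mq1-db1-cache2-web1-mq2: max(13, 15, 14, 8) = 15
mq1-db1-mq2: max(13, 11) = 13
mq1-web1-cache2-mq2: max(5, 14, 8) = 14
mq1-web1-cache2-db1-mq2: max(5, 14, 15, 11) = 15
Best route has worst link 8.

8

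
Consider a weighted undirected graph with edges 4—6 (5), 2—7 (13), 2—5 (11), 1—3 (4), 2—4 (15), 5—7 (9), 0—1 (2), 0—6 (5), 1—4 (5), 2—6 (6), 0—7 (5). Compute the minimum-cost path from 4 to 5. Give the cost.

21

Comparing a few candidate routes:
4 → 2 → 5: 15 + 11 = 26
4 → 6 → 2 → 7 → 5: 5 + 6 + 13 + 9 = 33
4 → 6 → 0 → 7 → 5: 5 + 5 + 5 + 9 = 24
4 → 6 → 2 → 5: 5 + 6 + 11 = 22
4 → 1 → 0 → 7 → 5: 5 + 2 + 5 + 9 = 21
4 → 1 → 0 → 6 → 2 → 5: 5 + 2 + 5 + 6 + 11 = 29
Shortest: 21.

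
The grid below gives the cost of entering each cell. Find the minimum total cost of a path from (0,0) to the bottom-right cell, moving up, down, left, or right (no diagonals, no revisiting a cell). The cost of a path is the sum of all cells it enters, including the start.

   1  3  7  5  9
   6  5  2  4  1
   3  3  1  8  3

Take (0,0)→(0,1)→(1,1)→(1,2)→(1,3)→(1,4)→(2,4) for a total of 1 + 3 + 5 + 2 + 4 + 1 + 3 = 19.

19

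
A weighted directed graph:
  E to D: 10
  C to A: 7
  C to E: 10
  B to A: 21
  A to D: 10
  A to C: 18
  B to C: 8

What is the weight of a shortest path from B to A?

Routes from B to A:
B-A: 21
B-C-A: 8 + 7 = 15
The minimum is 15.

15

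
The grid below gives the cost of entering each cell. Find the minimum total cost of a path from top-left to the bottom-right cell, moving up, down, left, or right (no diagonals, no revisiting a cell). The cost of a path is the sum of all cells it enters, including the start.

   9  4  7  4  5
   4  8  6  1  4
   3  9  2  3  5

33

One optimal route is r0c0 → r0c1 → r0c2 → r0c3 → r1c3 → r2c3 → r2c4.
Its cost is 9 + 4 + 7 + 4 + 1 + 3 + 5 = 33.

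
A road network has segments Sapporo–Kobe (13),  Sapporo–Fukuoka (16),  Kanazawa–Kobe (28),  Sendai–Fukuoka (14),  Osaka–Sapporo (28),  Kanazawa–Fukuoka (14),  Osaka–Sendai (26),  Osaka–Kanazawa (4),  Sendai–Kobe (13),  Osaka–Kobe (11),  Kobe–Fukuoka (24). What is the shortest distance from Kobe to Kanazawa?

15

A few of the Kobe→Kanazawa routes:
Kobe -> Kanazawa: 28
Kobe -> Osaka -> Kanazawa: 11 + 4 = 15
Kobe -> Sendai -> Osaka -> Kanazawa: 13 + 26 + 4 = 43
Kobe -> Sendai -> Fukuoka -> Kanazawa: 13 + 14 + 14 = 41
Kobe -> Fukuoka -> Kanazawa: 24 + 14 = 38
Kobe -> Sapporo -> Fukuoka -> Kanazawa: 13 + 16 + 14 = 43
Best route has total 15 km.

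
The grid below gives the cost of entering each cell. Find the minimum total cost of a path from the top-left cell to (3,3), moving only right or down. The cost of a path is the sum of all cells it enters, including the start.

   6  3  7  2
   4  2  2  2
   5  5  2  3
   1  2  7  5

23

Best path: r0c0 -> r0c1 -> r1c1 -> r1c2 -> r1c3 -> r2c3 -> r3c3
Cost: 6 + 3 + 2 + 2 + 2 + 3 + 5 = 23
For comparison, the top-then-right route costs 28.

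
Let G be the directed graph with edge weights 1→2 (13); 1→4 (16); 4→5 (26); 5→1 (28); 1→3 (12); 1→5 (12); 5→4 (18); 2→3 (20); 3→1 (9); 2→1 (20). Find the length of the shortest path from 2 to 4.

36

Candidate routes:
2 -> 1 -> 4: 20 + 16 = 36
2 -> 3 -> 1 -> 5 -> 4: 20 + 9 + 12 + 18 = 59
2 -> 3 -> 1 -> 4: 20 + 9 + 16 = 45
2 -> 1 -> 5 -> 4: 20 + 12 + 18 = 50
Best route has total 36.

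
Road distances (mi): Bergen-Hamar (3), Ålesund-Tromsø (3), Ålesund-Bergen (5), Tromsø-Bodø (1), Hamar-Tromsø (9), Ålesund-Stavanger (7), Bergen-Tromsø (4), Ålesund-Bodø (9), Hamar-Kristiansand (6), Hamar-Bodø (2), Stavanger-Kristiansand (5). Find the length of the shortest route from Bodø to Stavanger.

11

Comparing a few candidate routes:
Bodø → Tromsø → Ålesund → Stavanger: 1 + 3 + 7 = 11
Bodø → Ålesund → Stavanger: 9 + 7 = 16
Bodø → Hamar → Kristiansand → Stavanger: 2 + 6 + 5 = 13
Best route has total 11 mi.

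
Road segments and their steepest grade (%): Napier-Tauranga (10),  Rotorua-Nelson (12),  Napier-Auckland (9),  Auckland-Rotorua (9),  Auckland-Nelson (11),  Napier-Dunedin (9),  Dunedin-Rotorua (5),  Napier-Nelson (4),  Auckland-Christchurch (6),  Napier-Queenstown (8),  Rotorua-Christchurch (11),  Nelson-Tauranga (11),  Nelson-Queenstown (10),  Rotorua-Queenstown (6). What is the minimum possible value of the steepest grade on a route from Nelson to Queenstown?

8

Some routes from Nelson to Queenstown:
Nelson→Napier→Auckland→Rotorua→Queenstown: max(4, 9, 9, 6) = 9
Nelson→Napier→Queenstown: max(4, 8) = 8
Nelson→Napier→Dunedin→Rotorua→Queenstown: max(4, 9, 5, 6) = 9
Smallest bottleneck: 8%.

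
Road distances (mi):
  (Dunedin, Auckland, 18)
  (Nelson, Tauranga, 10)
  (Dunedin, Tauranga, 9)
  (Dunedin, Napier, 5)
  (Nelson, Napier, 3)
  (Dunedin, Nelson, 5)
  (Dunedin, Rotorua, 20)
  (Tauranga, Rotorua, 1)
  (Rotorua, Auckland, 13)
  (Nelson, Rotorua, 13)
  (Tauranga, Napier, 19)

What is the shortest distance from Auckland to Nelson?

23

Comparing a few candidate routes:
Auckland-Dunedin-Nelson: 18 + 5 = 23
Auckland-Dunedin-Napier-Nelson: 18 + 5 + 3 = 26
Auckland-Rotorua-Nelson: 13 + 13 = 26
Auckland-Rotorua-Tauranga-Nelson: 13 + 1 + 10 = 24
The minimum is 23 mi.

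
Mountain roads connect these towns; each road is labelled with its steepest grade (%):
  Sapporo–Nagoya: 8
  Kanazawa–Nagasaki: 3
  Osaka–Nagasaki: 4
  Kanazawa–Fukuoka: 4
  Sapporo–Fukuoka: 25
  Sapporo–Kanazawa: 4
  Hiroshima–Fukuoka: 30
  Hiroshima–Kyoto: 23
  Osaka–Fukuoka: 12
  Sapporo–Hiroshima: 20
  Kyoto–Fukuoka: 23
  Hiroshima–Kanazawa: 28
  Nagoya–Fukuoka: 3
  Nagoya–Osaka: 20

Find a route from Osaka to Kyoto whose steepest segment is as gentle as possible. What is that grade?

Checking several routes:
Osaka -> Nagasaki -> Kanazawa -> Sapporo -> Nagoya -> Fukuoka -> Kyoto: max(4, 3, 4, 8, 3, 23) = 23
Osaka -> Nagasaki -> Kanazawa -> Sapporo -> Hiroshima -> Kyoto: max(4, 3, 4, 20, 23) = 23
Osaka -> Nagasaki -> Kanazawa -> Fukuoka -> Nagoya -> Sapporo -> Hiroshima -> Kyoto: max(4, 3, 4, 3, 8, 20, 23) = 23
Osaka -> Nagasaki -> Kanazawa -> Fukuoka -> Kyoto: max(4, 3, 4, 23) = 23
The minimum achievable maximum is 23%.

23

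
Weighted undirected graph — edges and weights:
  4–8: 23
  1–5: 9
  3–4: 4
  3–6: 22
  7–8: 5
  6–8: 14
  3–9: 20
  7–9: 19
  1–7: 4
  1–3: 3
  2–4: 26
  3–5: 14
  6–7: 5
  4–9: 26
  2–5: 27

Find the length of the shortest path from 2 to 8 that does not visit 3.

45

Comparing a few candidate routes:
2→4→9→7→8: 26 + 26 + 19 + 5 = 76
2→5→1→7→8: 27 + 9 + 4 + 5 = 45
2→5→1→7→6→8: 27 + 9 + 4 + 5 + 14 = 59
2→4→8: 26 + 23 = 49
The minimum is 45.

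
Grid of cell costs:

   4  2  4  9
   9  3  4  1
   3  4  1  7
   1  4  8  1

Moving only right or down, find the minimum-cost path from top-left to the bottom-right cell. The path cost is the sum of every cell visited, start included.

22

Take (0,0) → (0,1) → (1,1) → (1,2) → (1,3) → (2,3) → (3,3) for a total of 4 + 2 + 3 + 4 + 1 + 7 + 1 = 22.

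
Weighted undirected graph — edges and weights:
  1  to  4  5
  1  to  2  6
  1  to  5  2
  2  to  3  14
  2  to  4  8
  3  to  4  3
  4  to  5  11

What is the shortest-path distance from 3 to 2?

11

Candidate routes:
3-4-1-2: 3 + 5 + 6 = 14
3-4-2: 3 + 8 = 11
3-4-5-1-2: 3 + 11 + 2 + 6 = 22
3-2: 14
The minimum is 11.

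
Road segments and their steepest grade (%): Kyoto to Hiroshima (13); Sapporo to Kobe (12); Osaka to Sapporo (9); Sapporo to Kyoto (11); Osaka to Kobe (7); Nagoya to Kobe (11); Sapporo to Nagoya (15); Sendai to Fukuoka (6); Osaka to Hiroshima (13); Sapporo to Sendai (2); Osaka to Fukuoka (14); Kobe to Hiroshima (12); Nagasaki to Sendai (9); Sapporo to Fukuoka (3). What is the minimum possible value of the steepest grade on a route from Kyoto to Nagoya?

11

Some routes from Kyoto to Nagoya:
Kyoto→Sapporo→Kobe→Nagoya: max(11, 12, 11) = 12
Kyoto→Sapporo→Osaka→Kobe→Nagoya: max(11, 9, 7, 11) = 11
Kyoto→Hiroshima→Osaka→Kobe→Nagoya: max(13, 13, 7, 11) = 13
Best route has worst link 11%.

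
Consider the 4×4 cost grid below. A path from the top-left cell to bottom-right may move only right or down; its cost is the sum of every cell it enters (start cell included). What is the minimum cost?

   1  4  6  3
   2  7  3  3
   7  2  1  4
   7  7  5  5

Cheapest: [0,0] [1,0] [1,1] [2,1] [2,2] [2,3] [3,3]
  1 + 2 + 7 + 2 + 1 + 4 + 5 = 22
For comparison, the top-then-right route costs 26.

22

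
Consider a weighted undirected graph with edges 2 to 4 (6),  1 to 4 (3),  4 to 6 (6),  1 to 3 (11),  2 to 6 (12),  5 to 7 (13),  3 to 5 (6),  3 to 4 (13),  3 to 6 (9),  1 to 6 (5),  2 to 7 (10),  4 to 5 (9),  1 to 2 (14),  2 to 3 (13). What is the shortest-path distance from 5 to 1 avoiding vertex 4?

17

Comparing a few candidate routes:
5 → 3 → 6 → 1: 6 + 9 + 5 = 20
5 → 3 → 1: 6 + 11 = 17
5 → 3 → 2 → 1: 6 + 13 + 14 = 33
Best route has total 17.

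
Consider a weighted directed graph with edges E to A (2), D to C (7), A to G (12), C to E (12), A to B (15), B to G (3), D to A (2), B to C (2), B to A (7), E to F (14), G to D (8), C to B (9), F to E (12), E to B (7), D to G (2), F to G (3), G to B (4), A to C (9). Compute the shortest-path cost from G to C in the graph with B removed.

15

Paths from G to C avoiding B:
G→D→A→C: 8 + 2 + 9 = 19
G→D→C: 8 + 7 = 15
Shortest: 15.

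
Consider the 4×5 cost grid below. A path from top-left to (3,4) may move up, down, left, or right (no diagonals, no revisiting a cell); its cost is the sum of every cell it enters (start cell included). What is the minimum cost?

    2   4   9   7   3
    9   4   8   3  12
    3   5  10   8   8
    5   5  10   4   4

Best path: [0,0] → [0,1] → [1,1] → [1,2] → [1,3] → [2,3] → [3,3] → [3,4]
Cost: 2 + 4 + 4 + 8 + 3 + 8 + 4 + 4 = 37

37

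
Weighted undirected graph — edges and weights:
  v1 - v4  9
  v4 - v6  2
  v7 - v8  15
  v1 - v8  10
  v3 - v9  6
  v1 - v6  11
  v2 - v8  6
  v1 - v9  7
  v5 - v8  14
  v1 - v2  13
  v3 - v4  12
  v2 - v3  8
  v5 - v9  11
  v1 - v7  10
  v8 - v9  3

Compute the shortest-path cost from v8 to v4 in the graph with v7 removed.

Comparing a few candidate routes:
v8-v9-v1-v6-v4: 3 + 7 + 11 + 2 = 23
v8-v1-v6-v4: 10 + 11 + 2 = 23
v8-v1-v4: 10 + 9 = 19
v8-v9-v3-v4: 3 + 6 + 12 = 21
v8-v9-v1-v4: 3 + 7 + 9 = 19
Best route has total 19.

19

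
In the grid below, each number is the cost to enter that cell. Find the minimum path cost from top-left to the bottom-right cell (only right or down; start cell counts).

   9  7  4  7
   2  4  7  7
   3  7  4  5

30

Cheapest: [0,0]→[1,0]→[2,0]→[2,1]→[2,2]→[2,3]
  9 + 2 + 3 + 7 + 4 + 5 = 30
For comparison, the top-then-right route costs 39.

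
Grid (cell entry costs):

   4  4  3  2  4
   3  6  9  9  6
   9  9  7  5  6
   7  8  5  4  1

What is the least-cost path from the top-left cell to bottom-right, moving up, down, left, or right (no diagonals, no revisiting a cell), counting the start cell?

30

One optimal route is r0c0 → r0c1 → r0c2 → r0c3 → r0c4 → r1c4 → r2c4 → r3c4.
Its cost is 4 + 4 + 3 + 2 + 4 + 6 + 6 + 1 = 30.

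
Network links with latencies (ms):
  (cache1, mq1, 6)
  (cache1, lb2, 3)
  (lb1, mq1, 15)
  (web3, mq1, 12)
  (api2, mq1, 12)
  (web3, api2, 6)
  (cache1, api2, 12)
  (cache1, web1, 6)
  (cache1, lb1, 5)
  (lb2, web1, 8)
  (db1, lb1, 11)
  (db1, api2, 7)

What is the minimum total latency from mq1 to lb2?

9

Checking several routes:
mq1-lb1-cache1-lb2: 15 + 5 + 3 = 23
mq1-cache1-web1-lb2: 6 + 6 + 8 = 20
mq1-cache1-lb2: 6 + 3 = 9
The minimum is 9 ms.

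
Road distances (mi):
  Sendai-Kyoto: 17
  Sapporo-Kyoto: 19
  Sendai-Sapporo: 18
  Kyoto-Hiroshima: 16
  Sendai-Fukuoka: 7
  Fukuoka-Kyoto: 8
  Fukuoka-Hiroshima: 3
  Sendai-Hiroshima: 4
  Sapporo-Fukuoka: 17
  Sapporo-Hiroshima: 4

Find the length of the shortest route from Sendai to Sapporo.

Some routes from Sendai to Sapporo:
Sendai → Sapporo: 18
Sendai → Hiroshima → Sapporo: 4 + 4 = 8
Sendai → Fukuoka → Hiroshima → Sapporo: 7 + 3 + 4 = 14
Sendai → Hiroshima → Fukuoka → Sapporo: 4 + 3 + 17 = 24
Sendai → Kyoto → Fukuoka → Hiroshima → Sapporo: 17 + 8 + 3 + 4 = 32
Sendai → Fukuoka → Sapporo: 7 + 17 = 24
Best route has total 8 mi.

8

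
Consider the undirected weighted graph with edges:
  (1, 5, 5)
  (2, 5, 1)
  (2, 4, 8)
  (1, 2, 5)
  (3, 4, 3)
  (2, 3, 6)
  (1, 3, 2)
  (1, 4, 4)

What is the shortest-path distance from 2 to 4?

8

Comparing a few candidate routes:
2-5-1-3-4: 1 + 5 + 2 + 3 = 11
2-1-4: 5 + 4 = 9
2-3-4: 6 + 3 = 9
2-1-3-4: 5 + 2 + 3 = 10
2-4: 8
2-5-1-4: 1 + 5 + 4 = 10
Shortest: 8.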